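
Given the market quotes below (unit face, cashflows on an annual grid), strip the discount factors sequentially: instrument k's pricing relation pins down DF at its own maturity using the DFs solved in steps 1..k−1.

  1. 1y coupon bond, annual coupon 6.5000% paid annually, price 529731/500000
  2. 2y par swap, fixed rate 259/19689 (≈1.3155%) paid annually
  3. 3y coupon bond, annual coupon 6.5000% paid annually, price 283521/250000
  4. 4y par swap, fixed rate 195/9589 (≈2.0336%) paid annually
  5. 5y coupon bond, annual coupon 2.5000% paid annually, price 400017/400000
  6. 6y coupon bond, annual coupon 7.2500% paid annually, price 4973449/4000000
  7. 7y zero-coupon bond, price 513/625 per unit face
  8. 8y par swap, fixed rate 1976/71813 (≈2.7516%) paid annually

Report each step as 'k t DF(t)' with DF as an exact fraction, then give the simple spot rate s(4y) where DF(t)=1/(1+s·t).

1 1 2487/2500
2 2 9741/10000
3 3 9447/10000
4 4 461/500
5 5 8821/10000
6 6 2101/2500
7 7 513/625
8 8 1003/1250
s(4y) = (1/(461/500) − 1)/(4) = 39/1844 ≈ 2.1150%

step 1 [1y] bond c/1=13/200: DF=(529731/500000 − 13/200·(0))/(1+13/200) = 2487/2500 ≈ 0.994800
step 2 [2y] swap r/1=259/19689: DF=(1 − 259/19689·(0.994800))/(1+259/19689) = 9741/10000 ≈ 0.974100
step 3 [3y] bond c/1=13/200: DF=(283521/250000 − 13/200·(0.994800+0.974100))/(1+13/200) = 9447/10000 ≈ 0.944700
step 4 [4y] swap r/1=195/9589: DF=(1 − 195/9589·(0.994800+0.974100+0.944700))/(1+195/9589) = 461/500 ≈ 0.922000
step 5 [5y] bond c/1=1/40: DF=(400017/400000 − 1/40·(0.994800+0.974100+0.944700+0.922000))/(1+1/40) = 8821/10000 ≈ 0.882100
step 6 [6y] bond c/1=29/400: DF=(4973449/4000000 − 29/400·(0.994800+0.974100+0.944700+0.922000+0.882100))/(1+29/400) = 2101/2500 ≈ 0.840400
step 7 [7y] zero: DF = P = 513/625 ≈ 0.820800
step 8 [8y] swap r/1=1976/71813: DF=(1 − 1976/71813·(0.994800+0.974100+0.944700+0.922000+0.882100+0.840400+0.820800))/(1+1976/71813) = 1003/1250 ≈ 0.802400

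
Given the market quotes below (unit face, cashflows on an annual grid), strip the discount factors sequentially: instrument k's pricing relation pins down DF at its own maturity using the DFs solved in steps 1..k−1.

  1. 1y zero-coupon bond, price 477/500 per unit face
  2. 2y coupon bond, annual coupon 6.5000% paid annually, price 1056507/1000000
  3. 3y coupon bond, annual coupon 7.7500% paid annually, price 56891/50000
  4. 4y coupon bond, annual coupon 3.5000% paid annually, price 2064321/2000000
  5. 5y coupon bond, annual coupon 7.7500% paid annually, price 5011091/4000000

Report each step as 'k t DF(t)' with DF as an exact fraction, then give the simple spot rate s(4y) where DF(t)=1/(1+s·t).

1 1 477/500
2 2 4669/5000
3 3 4601/5000
4 4 9023/10000
5 5 4479/5000
s(4y) = (1/(9023/10000) − 1)/(4) = 977/36092 ≈ 2.7070%

step 1 [1y] zero: DF = P = 477/500 ≈ 0.954000
step 2 [2y] bond c/1=13/200: DF=(1056507/1000000 − 13/200·(0.954000))/(1+13/200) = 4669/5000 ≈ 0.933800
step 3 [3y] bond c/1=31/400: DF=(56891/50000 − 31/400·(0.954000+0.933800))/(1+31/400) = 4601/5000 ≈ 0.920200
step 4 [4y] bond c/1=7/200: DF=(2064321/2000000 − 7/200·(0.954000+0.933800+0.920200))/(1+7/200) = 9023/10000 ≈ 0.902300
step 5 [5y] bond c/1=31/400: DF=(5011091/4000000 − 31/400·(0.954000+0.933800+0.920200+0.902300))/(1+31/400) = 4479/5000 ≈ 0.895800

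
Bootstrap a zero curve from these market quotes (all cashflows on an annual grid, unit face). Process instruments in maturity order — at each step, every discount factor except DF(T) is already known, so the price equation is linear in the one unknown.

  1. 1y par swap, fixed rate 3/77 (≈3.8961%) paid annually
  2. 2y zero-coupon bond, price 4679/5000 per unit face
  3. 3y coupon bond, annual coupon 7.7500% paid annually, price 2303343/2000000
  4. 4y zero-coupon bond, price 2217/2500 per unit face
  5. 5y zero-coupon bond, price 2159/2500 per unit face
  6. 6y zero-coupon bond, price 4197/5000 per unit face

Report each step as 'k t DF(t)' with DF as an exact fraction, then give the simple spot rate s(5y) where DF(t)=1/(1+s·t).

1 1 77/80
2 2 4679/5000
3 3 9323/10000
4 4 2217/2500
5 5 2159/2500
6 6 4197/5000
s(5y) = (1/(2159/2500) − 1)/(5) = 341/10795 ≈ 3.1589%

step 1 [1y] swap r/1=3/77: DF=(1 − 3/77·(0))/(1+3/77) = 77/80 ≈ 0.962500
step 2 [2y] zero: DF = P = 4679/5000 ≈ 0.935800
step 3 [3y] bond c/1=31/400: DF=(2303343/2000000 − 31/400·(0.962500+0.935800))/(1+31/400) = 9323/10000 ≈ 0.932300
step 4 [4y] zero: DF = P = 2217/2500 ≈ 0.886800
step 5 [5y] zero: DF = P = 2159/2500 ≈ 0.863600
step 6 [6y] zero: DF = P = 4197/5000 ≈ 0.839400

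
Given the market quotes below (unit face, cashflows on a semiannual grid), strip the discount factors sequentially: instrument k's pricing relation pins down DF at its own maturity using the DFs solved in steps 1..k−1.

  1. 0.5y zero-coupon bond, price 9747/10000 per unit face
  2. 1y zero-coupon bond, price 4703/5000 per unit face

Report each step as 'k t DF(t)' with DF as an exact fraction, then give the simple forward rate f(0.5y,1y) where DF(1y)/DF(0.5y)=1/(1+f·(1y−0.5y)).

1 1/2 9747/10000
2 1 4703/5000
f(0.5y,1y) = ((9747/10000)/(4703/5000) − 1)/(1/2) = 341/4703 ≈ 7.2507%

step 1 [0.5y] zero: DF = P = 9747/10000 ≈ 0.974700
step 2 [1y] zero: DF = P = 4703/5000 ≈ 0.940600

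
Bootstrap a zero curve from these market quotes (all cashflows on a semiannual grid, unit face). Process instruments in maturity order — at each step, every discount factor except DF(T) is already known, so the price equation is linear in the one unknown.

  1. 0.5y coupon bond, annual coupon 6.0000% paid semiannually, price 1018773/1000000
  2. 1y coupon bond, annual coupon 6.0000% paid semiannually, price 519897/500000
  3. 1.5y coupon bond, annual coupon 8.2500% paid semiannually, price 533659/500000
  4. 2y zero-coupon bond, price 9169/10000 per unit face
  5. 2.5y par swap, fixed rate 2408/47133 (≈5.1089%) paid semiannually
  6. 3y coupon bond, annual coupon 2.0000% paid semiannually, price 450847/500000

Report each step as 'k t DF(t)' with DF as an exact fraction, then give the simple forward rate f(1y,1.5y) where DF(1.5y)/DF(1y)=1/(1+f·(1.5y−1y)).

1 1/2 9891/10000
2 1 9807/10000
3 3/2 947/1000
4 2 9169/10000
5 5/2 2199/2500
6 3 8461/10000
f(1y,1.5y) = ((9807/10000)/(947/1000) − 1)/(1/2) = 337/4735 ≈ 7.1172%

step 1 [0.5y] bond c/2=3/100: DF=(1018773/1000000 − 3/100·(0))/(1+3/100) = 9891/10000 ≈ 0.989100
step 2 [1y] bond c/2=3/100: DF=(519897/500000 − 3/100·(0.989100))/(1+3/100) = 9807/10000 ≈ 0.980700
step 3 [1.5y] bond c/2=33/800: DF=(533659/500000 − 33/800·(0.989100+0.980700))/(1+33/800) = 947/1000 ≈ 0.947000
step 4 [2y] zero: DF = P = 9169/10000 ≈ 0.916900
step 5 [2.5y] swap r/2=1204/47133: DF=(1 − 1204/47133·(0.989100+0.980700+0.947000+0.916900))/(1+1204/47133) = 2199/2500 ≈ 0.879600
step 6 [3y] bond c/2=1/100: DF=(450847/500000 − 1/100·(0.989100+0.980700+0.947000+0.916900+0.879600))/(1+1/100) = 8461/10000 ≈ 0.846100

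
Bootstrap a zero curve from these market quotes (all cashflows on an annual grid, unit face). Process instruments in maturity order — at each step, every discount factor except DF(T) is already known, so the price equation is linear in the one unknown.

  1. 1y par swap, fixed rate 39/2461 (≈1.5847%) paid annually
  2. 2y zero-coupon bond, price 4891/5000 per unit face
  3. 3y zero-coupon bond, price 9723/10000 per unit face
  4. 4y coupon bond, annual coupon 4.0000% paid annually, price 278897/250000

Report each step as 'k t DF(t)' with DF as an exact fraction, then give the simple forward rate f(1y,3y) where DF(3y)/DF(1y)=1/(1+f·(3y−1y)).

step 1 [1y] swap r/1=39/2461: DF=(1 − 39/2461·(0))/(1+39/2461) = 2461/2500 ≈ 0.984400
step 2 [2y] zero: DF = P = 4891/5000 ≈ 0.978200
step 3 [3y] zero: DF = P = 9723/10000 ≈ 0.972300
step 4 [4y] bond c/1=1/25: DF=(278897/250000 − 1/25·(0.984400+0.978200+0.972300))/(1+1/25) = 4799/5000 ≈ 0.959800

1 1 2461/2500
2 2 4891/5000
3 3 9723/10000
4 4 4799/5000
f(1y,3y) = ((2461/2500)/(9723/10000) − 1)/(2) = 121/19446 ≈ 0.6222%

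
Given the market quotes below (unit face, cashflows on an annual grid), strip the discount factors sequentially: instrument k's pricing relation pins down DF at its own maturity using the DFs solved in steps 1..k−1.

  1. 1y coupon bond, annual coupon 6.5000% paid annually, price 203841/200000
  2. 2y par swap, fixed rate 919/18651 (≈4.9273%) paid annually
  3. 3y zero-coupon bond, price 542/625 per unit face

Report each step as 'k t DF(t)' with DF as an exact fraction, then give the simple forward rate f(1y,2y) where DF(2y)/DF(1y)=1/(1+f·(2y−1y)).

1 1 957/1000
2 2 9081/10000
3 3 542/625
f(1y,2y) = ((957/1000)/(9081/10000) − 1)/(1) = 163/3027 ≈ 5.3849%

step 1 [1y] bond c/1=13/200: DF=(203841/200000 − 13/200·(0))/(1+13/200) = 957/1000 ≈ 0.957000
step 2 [2y] swap r/1=919/18651: DF=(1 − 919/18651·(0.957000))/(1+919/18651) = 9081/10000 ≈ 0.908100
step 3 [3y] zero: DF = P = 542/625 ≈ 0.867200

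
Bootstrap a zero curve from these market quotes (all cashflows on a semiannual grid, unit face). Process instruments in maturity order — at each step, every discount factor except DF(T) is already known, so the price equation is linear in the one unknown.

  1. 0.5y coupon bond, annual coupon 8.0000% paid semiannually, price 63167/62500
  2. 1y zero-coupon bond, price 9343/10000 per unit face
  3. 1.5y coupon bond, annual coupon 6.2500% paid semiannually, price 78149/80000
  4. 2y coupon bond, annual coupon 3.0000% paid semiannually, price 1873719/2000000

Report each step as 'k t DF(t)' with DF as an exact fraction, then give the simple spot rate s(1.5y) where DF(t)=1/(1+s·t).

1 1/2 4859/5000
2 1 9343/10000
3 3/2 1779/2000
4 2 8817/10000
s(1.5y) = (1/(1779/2000) − 1)/(3/2) = 442/5337 ≈ 8.2818%

step 1 [0.5y] bond c/2=1/25: DF=(63167/62500 − 1/25·(0))/(1+1/25) = 4859/5000 ≈ 0.971800
step 2 [1y] zero: DF = P = 9343/10000 ≈ 0.934300
step 3 [1.5y] bond c/2=1/32: DF=(78149/80000 − 1/32·(0.971800+0.934300))/(1+1/32) = 1779/2000 ≈ 0.889500
step 4 [2y] bond c/2=3/200: DF=(1873719/2000000 − 3/200·(0.971800+0.934300+0.889500))/(1+3/200) = 8817/10000 ≈ 0.881700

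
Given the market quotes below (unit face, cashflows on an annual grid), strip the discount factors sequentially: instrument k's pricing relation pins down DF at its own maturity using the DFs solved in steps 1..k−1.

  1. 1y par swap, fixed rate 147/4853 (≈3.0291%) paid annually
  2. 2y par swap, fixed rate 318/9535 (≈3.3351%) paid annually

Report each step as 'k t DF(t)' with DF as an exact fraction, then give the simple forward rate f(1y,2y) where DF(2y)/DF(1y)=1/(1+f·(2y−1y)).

step 1 [1y] swap r/1=147/4853: DF=(1 − 147/4853·(0))/(1+147/4853) = 4853/5000 ≈ 0.970600
step 2 [2y] swap r/1=318/9535: DF=(1 − 318/9535·(0.970600))/(1+318/9535) = 2341/2500 ≈ 0.936400

1 1 4853/5000
2 2 2341/2500
f(1y,2y) = ((4853/5000)/(2341/2500) − 1)/(1) = 171/4682 ≈ 3.6523%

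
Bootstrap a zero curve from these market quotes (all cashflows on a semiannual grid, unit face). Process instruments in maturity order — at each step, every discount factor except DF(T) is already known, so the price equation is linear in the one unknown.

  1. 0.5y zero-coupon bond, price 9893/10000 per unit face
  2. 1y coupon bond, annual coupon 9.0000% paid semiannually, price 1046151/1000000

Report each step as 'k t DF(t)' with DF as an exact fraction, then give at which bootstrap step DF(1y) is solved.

step 1 [0.5y] zero: DF = P = 9893/10000 ≈ 0.989300
step 2 [1y] bond c/2=9/200: DF=(1046151/1000000 − 9/200·(0.989300))/(1+9/200) = 1917/2000 ≈ 0.958500

1 1/2 9893/10000
2 1 1917/2000
DF(1y) is solved at step 2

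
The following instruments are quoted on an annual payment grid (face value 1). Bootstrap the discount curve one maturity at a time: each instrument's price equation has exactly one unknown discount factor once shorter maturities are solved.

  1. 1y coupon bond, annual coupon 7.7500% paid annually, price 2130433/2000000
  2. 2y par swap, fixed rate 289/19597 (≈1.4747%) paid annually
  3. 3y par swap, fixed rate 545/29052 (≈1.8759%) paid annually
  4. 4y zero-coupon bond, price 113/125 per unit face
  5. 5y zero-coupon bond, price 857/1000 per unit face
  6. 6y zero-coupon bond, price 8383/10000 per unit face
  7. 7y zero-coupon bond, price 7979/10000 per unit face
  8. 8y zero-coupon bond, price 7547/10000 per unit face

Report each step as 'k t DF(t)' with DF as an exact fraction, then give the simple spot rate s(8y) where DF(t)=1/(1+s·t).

step 1 [1y] bond c/1=31/400: DF=(2130433/2000000 − 31/400·(0))/(1+31/400) = 4943/5000 ≈ 0.988600
step 2 [2y] swap r/1=289/19597: DF=(1 − 289/19597·(0.988600))/(1+289/19597) = 9711/10000 ≈ 0.971100
step 3 [3y] swap r/1=545/29052: DF=(1 − 545/29052·(0.988600+0.971100))/(1+545/29052) = 1891/2000 ≈ 0.945500
step 4 [4y] zero: DF = P = 113/125 ≈ 0.904000
step 5 [5y] zero: DF = P = 857/1000 ≈ 0.857000
step 6 [6y] zero: DF = P = 8383/10000 ≈ 0.838300
step 7 [7y] zero: DF = P = 7979/10000 ≈ 0.797900
step 8 [8y] zero: DF = P = 7547/10000 ≈ 0.754700

1 1 4943/5000
2 2 9711/10000
3 3 1891/2000
4 4 113/125
5 5 857/1000
6 6 8383/10000
7 7 7979/10000
8 8 7547/10000
s(8y) = (1/(7547/10000) − 1)/(8) = 2453/60376 ≈ 4.0629%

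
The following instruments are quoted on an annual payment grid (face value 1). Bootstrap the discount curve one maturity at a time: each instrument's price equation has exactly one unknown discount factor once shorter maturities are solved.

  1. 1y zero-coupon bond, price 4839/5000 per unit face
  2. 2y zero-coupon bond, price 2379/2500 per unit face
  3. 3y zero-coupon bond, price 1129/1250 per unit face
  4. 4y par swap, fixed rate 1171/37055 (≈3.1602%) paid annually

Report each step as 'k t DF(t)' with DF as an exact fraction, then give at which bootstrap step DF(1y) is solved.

1 1 4839/5000
2 2 2379/2500
3 3 1129/1250
4 4 8829/10000
DF(1y) is solved at step 1

step 1 [1y] zero: DF = P = 4839/5000 ≈ 0.967800
step 2 [2y] zero: DF = P = 2379/2500 ≈ 0.951600
step 3 [3y] zero: DF = P = 1129/1250 ≈ 0.903200
step 4 [4y] swap r/1=1171/37055: DF=(1 − 1171/37055·(0.967800+0.951600+0.903200))/(1+1171/37055) = 8829/10000 ≈ 0.882900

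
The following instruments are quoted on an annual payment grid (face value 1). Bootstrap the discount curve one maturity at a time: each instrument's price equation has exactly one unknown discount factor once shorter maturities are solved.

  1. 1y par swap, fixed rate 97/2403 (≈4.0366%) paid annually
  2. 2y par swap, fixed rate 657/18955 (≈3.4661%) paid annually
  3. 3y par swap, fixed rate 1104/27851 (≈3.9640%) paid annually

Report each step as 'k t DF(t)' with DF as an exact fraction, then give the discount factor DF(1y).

1 1 2403/2500
2 2 9343/10000
3 3 556/625
DF(1y) = 2403/2500 ≈ 0.961200

step 1 [1y] swap r/1=97/2403: DF=(1 − 97/2403·(0))/(1+97/2403) = 2403/2500 ≈ 0.961200
step 2 [2y] swap r/1=657/18955: DF=(1 − 657/18955·(0.961200))/(1+657/18955) = 9343/10000 ≈ 0.934300
step 3 [3y] swap r/1=1104/27851: DF=(1 − 1104/27851·(0.961200+0.934300))/(1+1104/27851) = 556/625 ≈ 0.889600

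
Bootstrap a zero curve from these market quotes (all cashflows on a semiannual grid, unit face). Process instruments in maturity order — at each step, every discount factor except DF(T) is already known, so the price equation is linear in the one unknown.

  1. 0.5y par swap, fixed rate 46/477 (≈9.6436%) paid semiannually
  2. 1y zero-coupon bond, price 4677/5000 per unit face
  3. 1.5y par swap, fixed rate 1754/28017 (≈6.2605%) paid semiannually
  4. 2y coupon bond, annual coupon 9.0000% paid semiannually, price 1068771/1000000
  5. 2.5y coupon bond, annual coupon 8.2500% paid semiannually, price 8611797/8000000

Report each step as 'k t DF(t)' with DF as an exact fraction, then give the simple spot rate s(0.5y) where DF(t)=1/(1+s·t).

step 1 [0.5y] swap r/2=23/477: DF=(1 − 23/477·(0))/(1+23/477) = 477/500 ≈ 0.954000
step 2 [1y] zero: DF = P = 4677/5000 ≈ 0.935400
step 3 [1.5y] swap r/2=877/28017: DF=(1 − 877/28017·(0.954000+0.935400))/(1+877/28017) = 9123/10000 ≈ 0.912300
step 4 [2y] bond c/2=9/200: DF=(1068771/1000000 − 9/200·(0.954000+0.935400+0.912300))/(1+9/200) = 9021/10000 ≈ 0.902100
step 5 [2.5y] bond c/2=33/800: DF=(8611797/8000000 − 33/800·(0.954000+0.935400+0.912300+0.902100))/(1+33/800) = 8871/10000 ≈ 0.887100

1 1/2 477/500
2 1 4677/5000
3 3/2 9123/10000
4 2 9021/10000
5 5/2 8871/10000
s(0.5y) = (1/(477/500) − 1)/(1/2) = 46/477 ≈ 9.6436%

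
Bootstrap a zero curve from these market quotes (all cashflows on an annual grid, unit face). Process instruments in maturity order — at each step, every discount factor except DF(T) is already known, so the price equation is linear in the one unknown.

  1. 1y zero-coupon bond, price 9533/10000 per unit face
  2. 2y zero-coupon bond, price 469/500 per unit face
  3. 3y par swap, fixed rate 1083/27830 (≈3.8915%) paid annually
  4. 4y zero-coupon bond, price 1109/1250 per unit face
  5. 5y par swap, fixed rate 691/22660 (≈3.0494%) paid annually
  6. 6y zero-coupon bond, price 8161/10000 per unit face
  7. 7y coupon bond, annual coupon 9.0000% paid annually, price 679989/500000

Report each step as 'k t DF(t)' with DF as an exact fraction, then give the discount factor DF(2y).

1 1 9533/10000
2 2 469/500
3 3 8917/10000
4 4 1109/1250
5 5 4309/5000
6 6 8161/10000
7 7 8061/10000
DF(2y) = 469/500 ≈ 0.938000

step 1 [1y] zero: DF = P = 9533/10000 ≈ 0.953300
step 2 [2y] zero: DF = P = 469/500 ≈ 0.938000
step 3 [3y] swap r/1=1083/27830: DF=(1 − 1083/27830·(0.953300+0.938000))/(1+1083/27830) = 8917/10000 ≈ 0.891700
step 4 [4y] zero: DF = P = 1109/1250 ≈ 0.887200
step 5 [5y] swap r/1=691/22660: DF=(1 − 691/22660·(0.953300+0.938000+0.891700+0.887200))/(1+691/22660) = 4309/5000 ≈ 0.861800
step 6 [6y] zero: DF = P = 8161/10000 ≈ 0.816100
step 7 [7y] bond c/1=9/100: DF=(679989/500000 − 9/100·(0.953300+0.938000+0.891700+0.887200+0.861800+0.816100))/(1+9/100) = 8061/10000 ≈ 0.806100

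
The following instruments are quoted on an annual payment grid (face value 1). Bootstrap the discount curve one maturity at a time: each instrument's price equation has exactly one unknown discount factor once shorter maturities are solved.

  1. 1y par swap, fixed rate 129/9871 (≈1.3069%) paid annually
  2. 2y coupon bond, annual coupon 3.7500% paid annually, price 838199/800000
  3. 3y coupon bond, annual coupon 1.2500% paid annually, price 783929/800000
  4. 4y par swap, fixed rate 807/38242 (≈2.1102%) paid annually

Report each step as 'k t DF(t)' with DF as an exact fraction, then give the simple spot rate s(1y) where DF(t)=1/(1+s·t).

step 1 [1y] swap r/1=129/9871: DF=(1 − 129/9871·(0))/(1+129/9871) = 9871/10000 ≈ 0.987100
step 2 [2y] bond c/1=3/80: DF=(838199/800000 − 3/80·(0.987100))/(1+3/80) = 4871/5000 ≈ 0.974200
step 3 [3y] bond c/1=1/80: DF=(783929/800000 − 1/80·(0.987100+0.974200))/(1+1/80) = 2359/2500 ≈ 0.943600
step 4 [4y] swap r/1=807/38242: DF=(1 − 807/38242·(0.987100+0.974200+0.943600))/(1+807/38242) = 9193/10000 ≈ 0.919300

1 1 9871/10000
2 2 4871/5000
3 3 2359/2500
4 4 9193/10000
s(1y) = (1/(9871/10000) − 1)/(1) = 129/9871 ≈ 1.3069%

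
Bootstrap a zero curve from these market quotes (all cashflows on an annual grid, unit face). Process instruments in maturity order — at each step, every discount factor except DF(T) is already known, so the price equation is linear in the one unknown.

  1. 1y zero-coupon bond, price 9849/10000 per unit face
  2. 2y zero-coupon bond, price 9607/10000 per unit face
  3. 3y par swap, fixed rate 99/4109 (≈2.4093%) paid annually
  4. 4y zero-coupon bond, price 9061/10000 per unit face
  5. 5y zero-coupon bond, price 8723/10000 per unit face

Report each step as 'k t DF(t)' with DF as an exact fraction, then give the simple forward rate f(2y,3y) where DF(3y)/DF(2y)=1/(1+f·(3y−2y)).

1 1 9849/10000
2 2 9607/10000
3 3 9307/10000
4 4 9061/10000
5 5 8723/10000
f(2y,3y) = ((9607/10000)/(9307/10000) − 1)/(1) = 300/9307 ≈ 3.2234%

step 1 [1y] zero: DF = P = 9849/10000 ≈ 0.984900
step 2 [2y] zero: DF = P = 9607/10000 ≈ 0.960700
step 3 [3y] swap r/1=99/4109: DF=(1 − 99/4109·(0.984900+0.960700))/(1+99/4109) = 9307/10000 ≈ 0.930700
step 4 [4y] zero: DF = P = 9061/10000 ≈ 0.906100
step 5 [5y] zero: DF = P = 8723/10000 ≈ 0.872300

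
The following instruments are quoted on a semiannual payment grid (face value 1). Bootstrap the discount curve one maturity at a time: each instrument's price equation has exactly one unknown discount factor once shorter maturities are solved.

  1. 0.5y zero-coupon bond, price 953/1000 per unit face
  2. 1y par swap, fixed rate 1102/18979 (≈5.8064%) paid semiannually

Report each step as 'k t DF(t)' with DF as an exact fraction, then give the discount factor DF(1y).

step 1 [0.5y] zero: DF = P = 953/1000 ≈ 0.953000
step 2 [1y] swap r/2=551/18979: DF=(1 − 551/18979·(0.953000))/(1+551/18979) = 9449/10000 ≈ 0.944900

1 1/2 953/1000
2 1 9449/10000
DF(1y) = 9449/10000 ≈ 0.944900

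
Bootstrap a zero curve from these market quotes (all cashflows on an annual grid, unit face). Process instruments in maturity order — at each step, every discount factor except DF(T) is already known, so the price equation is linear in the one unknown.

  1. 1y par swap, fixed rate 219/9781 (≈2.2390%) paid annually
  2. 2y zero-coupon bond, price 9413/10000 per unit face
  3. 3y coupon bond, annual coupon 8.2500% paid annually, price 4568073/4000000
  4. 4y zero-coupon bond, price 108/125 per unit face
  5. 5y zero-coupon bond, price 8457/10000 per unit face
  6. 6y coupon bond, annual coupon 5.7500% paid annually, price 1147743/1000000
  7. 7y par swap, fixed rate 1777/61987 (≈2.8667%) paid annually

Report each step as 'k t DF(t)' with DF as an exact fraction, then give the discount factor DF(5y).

step 1 [1y] swap r/1=219/9781: DF=(1 − 219/9781·(0))/(1+219/9781) = 9781/10000 ≈ 0.978100
step 2 [2y] zero: DF = P = 9413/10000 ≈ 0.941300
step 3 [3y] bond c/1=33/400: DF=(4568073/4000000 − 33/400·(0.978100+0.941300))/(1+33/400) = 9087/10000 ≈ 0.908700
step 4 [4y] zero: DF = P = 108/125 ≈ 0.864000
step 5 [5y] zero: DF = P = 8457/10000 ≈ 0.845700
step 6 [6y] bond c/1=23/400: DF=(1147743/1000000 − 23/400·(0.978100+0.941300+0.908700+0.864000+0.845700))/(1+23/400) = 4193/5000 ≈ 0.838600
step 7 [7y] swap r/1=1777/61987: DF=(1 − 1777/61987·(0.978100+0.941300+0.908700+0.864000+0.845700+0.838600))/(1+1777/61987) = 8223/10000 ≈ 0.822300

1 1 9781/10000
2 2 9413/10000
3 3 9087/10000
4 4 108/125
5 5 8457/10000
6 6 4193/5000
7 7 8223/10000
DF(5y) = 8457/10000 ≈ 0.845700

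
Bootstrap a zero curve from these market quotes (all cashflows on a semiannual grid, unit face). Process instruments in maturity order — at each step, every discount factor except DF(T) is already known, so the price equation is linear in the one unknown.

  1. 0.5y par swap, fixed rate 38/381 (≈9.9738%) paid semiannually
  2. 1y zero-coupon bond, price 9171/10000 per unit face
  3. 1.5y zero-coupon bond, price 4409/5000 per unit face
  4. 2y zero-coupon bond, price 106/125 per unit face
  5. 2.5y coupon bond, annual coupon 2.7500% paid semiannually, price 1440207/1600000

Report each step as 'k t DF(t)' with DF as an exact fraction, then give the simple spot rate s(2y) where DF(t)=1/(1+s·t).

step 1 [0.5y] swap r/2=19/381: DF=(1 − 19/381·(0))/(1+19/381) = 381/400 ≈ 0.952500
step 2 [1y] zero: DF = P = 9171/10000 ≈ 0.917100
step 3 [1.5y] zero: DF = P = 4409/5000 ≈ 0.881800
step 4 [2y] zero: DF = P = 106/125 ≈ 0.848000
step 5 [2.5y] bond c/2=11/800: DF=(1440207/1600000 − 11/800·(0.952500+0.917100+0.881800+0.848000))/(1+11/800) = 8391/10000 ≈ 0.839100

1 1/2 381/400
2 1 9171/10000
3 3/2 4409/5000
4 2 106/125
5 5/2 8391/10000
s(2y) = (1/(106/125) − 1)/(2) = 19/212 ≈ 8.9623%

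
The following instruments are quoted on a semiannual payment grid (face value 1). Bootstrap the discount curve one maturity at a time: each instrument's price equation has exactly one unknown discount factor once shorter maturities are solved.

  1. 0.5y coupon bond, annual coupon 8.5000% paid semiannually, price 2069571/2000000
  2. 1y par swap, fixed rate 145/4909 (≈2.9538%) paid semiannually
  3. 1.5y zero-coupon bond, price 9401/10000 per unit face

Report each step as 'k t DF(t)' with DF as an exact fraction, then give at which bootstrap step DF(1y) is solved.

1 1/2 4963/5000
2 1 971/1000
3 3/2 9401/10000
DF(1y) is solved at step 2

step 1 [0.5y] bond c/2=17/400: DF=(2069571/2000000 − 17/400·(0))/(1+17/400) = 4963/5000 ≈ 0.992600
step 2 [1y] swap r/2=145/9818: DF=(1 − 145/9818·(0.992600))/(1+145/9818) = 971/1000 ≈ 0.971000
step 3 [1.5y] zero: DF = P = 9401/10000 ≈ 0.940100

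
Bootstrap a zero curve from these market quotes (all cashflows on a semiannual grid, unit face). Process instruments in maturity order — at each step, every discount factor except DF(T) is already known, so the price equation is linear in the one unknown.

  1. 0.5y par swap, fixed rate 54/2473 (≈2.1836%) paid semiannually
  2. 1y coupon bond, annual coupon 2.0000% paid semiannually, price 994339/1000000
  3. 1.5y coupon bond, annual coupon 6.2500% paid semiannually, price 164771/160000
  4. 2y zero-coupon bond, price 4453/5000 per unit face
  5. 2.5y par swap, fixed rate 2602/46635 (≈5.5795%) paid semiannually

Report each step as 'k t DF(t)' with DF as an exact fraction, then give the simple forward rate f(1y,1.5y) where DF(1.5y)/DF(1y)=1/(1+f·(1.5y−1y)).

1 1/2 2473/2500
2 1 9747/10000
3 3/2 9391/10000
4 2 4453/5000
5 5/2 8699/10000
f(1y,1.5y) = ((9747/10000)/(9391/10000) − 1)/(1/2) = 712/9391 ≈ 7.5817%

step 1 [0.5y] swap r/2=27/2473: DF=(1 − 27/2473·(0))/(1+27/2473) = 2473/2500 ≈ 0.989200
step 2 [1y] bond c/2=1/100: DF=(994339/1000000 − 1/100·(0.989200))/(1+1/100) = 9747/10000 ≈ 0.974700
step 3 [1.5y] bond c/2=1/32: DF=(164771/160000 − 1/32·(0.989200+0.974700))/(1+1/32) = 9391/10000 ≈ 0.939100
step 4 [2y] zero: DF = P = 4453/5000 ≈ 0.890600
step 5 [2.5y] swap r/2=1301/46635: DF=(1 − 1301/46635·(0.989200+0.974700+0.939100+0.890600))/(1+1301/46635) = 8699/10000 ≈ 0.869900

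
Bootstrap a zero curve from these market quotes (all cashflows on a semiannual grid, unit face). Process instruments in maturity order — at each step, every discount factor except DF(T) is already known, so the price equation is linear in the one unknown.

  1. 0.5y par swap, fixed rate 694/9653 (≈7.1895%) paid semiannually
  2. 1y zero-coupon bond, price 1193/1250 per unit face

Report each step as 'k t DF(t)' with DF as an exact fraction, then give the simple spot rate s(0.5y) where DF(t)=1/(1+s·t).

1 1/2 9653/10000
2 1 1193/1250
s(0.5y) = (1/(9653/10000) − 1)/(1/2) = 694/9653 ≈ 7.1895%

step 1 [0.5y] swap r/2=347/9653: DF=(1 − 347/9653·(0))/(1+347/9653) = 9653/10000 ≈ 0.965300
step 2 [1y] zero: DF = P = 1193/1250 ≈ 0.954400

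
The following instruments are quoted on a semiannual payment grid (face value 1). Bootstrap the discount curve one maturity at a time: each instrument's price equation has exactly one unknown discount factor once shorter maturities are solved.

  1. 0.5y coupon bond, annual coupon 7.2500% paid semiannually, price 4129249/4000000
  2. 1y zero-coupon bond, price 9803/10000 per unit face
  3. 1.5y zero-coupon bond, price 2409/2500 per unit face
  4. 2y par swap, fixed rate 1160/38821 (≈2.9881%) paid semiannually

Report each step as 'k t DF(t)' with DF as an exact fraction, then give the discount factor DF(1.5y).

step 1 [0.5y] bond c/2=29/800: DF=(4129249/4000000 − 29/800·(0))/(1+29/800) = 4981/5000 ≈ 0.996200
step 2 [1y] zero: DF = P = 9803/10000 ≈ 0.980300
step 3 [1.5y] zero: DF = P = 2409/2500 ≈ 0.963600
step 4 [2y] swap r/2=580/38821: DF=(1 − 580/38821·(0.996200+0.980300+0.963600))/(1+580/38821) = 471/500 ≈ 0.942000

1 1/2 4981/5000
2 1 9803/10000
3 3/2 2409/2500
4 2 471/500
DF(1.5y) = 2409/2500 ≈ 0.963600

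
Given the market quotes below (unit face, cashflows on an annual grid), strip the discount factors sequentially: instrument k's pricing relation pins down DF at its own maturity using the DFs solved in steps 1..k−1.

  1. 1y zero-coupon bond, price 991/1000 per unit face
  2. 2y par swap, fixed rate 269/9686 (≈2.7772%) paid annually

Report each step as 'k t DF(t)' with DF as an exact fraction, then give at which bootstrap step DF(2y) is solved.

step 1 [1y] zero: DF = P = 991/1000 ≈ 0.991000
step 2 [2y] swap r/1=269/9686: DF=(1 − 269/9686·(0.991000))/(1+269/9686) = 4731/5000 ≈ 0.946200

1 1 991/1000
2 2 4731/5000
DF(2y) is solved at step 2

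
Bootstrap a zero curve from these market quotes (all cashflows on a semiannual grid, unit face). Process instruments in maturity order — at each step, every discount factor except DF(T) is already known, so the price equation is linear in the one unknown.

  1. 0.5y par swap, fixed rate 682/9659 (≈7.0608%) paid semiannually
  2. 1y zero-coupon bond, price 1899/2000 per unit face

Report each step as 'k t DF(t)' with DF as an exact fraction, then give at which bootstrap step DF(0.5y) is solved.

1 1/2 9659/10000
2 1 1899/2000
DF(0.5y) is solved at step 1

step 1 [0.5y] swap r/2=341/9659: DF=(1 − 341/9659·(0))/(1+341/9659) = 9659/10000 ≈ 0.965900
step 2 [1y] zero: DF = P = 1899/2000 ≈ 0.949500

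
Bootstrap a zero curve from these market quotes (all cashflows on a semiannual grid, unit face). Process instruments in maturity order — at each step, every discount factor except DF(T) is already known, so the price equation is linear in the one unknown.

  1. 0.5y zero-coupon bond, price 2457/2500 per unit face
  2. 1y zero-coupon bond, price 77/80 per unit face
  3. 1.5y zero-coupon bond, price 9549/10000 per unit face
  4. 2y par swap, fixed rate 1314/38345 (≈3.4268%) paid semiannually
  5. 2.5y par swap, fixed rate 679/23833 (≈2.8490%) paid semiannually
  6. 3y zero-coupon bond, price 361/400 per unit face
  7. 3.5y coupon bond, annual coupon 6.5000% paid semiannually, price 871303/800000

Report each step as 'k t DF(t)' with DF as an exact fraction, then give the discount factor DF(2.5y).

1 1/2 2457/2500
2 1 77/80
3 3/2 9549/10000
4 2 9343/10000
5 5/2 9321/10000
6 3 361/400
7 7/2 2191/2500
DF(2.5y) = 9321/10000 ≈ 0.932100

step 1 [0.5y] zero: DF = P = 2457/2500 ≈ 0.982800
step 2 [1y] zero: DF = P = 77/80 ≈ 0.962500
step 3 [1.5y] zero: DF = P = 9549/10000 ≈ 0.954900
step 4 [2y] swap r/2=657/38345: DF=(1 − 657/38345·(0.982800+0.962500+0.954900))/(1+657/38345) = 9343/10000 ≈ 0.934300
step 5 [2.5y] swap r/2=679/47666: DF=(1 − 679/47666·(0.982800+0.962500+0.954900+0.934300))/(1+679/47666) = 9321/10000 ≈ 0.932100
step 6 [3y] zero: DF = P = 361/400 ≈ 0.902500
step 7 [3.5y] bond c/2=13/400: DF=(871303/800000 − 13/400·(0.982800+0.962500+0.954900+0.934300+0.932100+0.902500))/(1+13/400) = 2191/2500 ≈ 0.876400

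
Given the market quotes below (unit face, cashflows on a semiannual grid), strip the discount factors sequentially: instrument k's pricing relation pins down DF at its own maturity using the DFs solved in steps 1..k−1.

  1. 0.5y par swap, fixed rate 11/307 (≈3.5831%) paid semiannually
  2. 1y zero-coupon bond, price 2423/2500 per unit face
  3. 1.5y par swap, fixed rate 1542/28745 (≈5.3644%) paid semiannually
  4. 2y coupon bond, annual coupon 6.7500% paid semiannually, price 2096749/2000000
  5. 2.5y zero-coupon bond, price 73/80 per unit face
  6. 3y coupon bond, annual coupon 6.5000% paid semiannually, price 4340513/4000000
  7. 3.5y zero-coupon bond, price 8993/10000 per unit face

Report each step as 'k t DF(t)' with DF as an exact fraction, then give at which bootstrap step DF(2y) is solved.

step 1 [0.5y] swap r/2=11/614: DF=(1 − 11/614·(0))/(1+11/614) = 614/625 ≈ 0.982400
step 2 [1y] zero: DF = P = 2423/2500 ≈ 0.969200
step 3 [1.5y] swap r/2=771/28745: DF=(1 − 771/28745·(0.982400+0.969200))/(1+771/28745) = 9229/10000 ≈ 0.922900
step 4 [2y] bond c/2=27/800: DF=(2096749/2000000 − 27/800·(0.982400+0.969200+0.922900))/(1+27/800) = 9203/10000 ≈ 0.920300
step 5 [2.5y] zero: DF = P = 73/80 ≈ 0.912500
step 6 [3y] bond c/2=13/400: DF=(4340513/4000000 − 13/400·(0.982400+0.969200+0.922900+0.920300+0.912500))/(1+13/400) = 2257/2500 ≈ 0.902800
step 7 [3.5y] zero: DF = P = 8993/10000 ≈ 0.899300

1 1/2 614/625
2 1 2423/2500
3 3/2 9229/10000
4 2 9203/10000
5 5/2 73/80
6 3 2257/2500
7 7/2 8993/10000
DF(2y) is solved at step 4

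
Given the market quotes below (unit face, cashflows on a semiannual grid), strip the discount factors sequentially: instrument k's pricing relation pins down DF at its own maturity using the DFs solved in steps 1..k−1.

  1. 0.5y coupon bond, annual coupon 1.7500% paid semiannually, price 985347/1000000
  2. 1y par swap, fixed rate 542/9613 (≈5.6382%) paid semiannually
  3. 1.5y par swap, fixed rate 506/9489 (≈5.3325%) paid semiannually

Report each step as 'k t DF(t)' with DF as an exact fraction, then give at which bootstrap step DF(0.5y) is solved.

1 1/2 1221/1250
2 1 4729/5000
3 3/2 9241/10000
DF(0.5y) is solved at step 1

step 1 [0.5y] bond c/2=7/800: DF=(985347/1000000 − 7/800·(0))/(1+7/800) = 1221/1250 ≈ 0.976800
step 2 [1y] swap r/2=271/9613: DF=(1 − 271/9613·(0.976800))/(1+271/9613) = 4729/5000 ≈ 0.945800
step 3 [1.5y] swap r/2=253/9489: DF=(1 − 253/9489·(0.976800+0.945800))/(1+253/9489) = 9241/10000 ≈ 0.924100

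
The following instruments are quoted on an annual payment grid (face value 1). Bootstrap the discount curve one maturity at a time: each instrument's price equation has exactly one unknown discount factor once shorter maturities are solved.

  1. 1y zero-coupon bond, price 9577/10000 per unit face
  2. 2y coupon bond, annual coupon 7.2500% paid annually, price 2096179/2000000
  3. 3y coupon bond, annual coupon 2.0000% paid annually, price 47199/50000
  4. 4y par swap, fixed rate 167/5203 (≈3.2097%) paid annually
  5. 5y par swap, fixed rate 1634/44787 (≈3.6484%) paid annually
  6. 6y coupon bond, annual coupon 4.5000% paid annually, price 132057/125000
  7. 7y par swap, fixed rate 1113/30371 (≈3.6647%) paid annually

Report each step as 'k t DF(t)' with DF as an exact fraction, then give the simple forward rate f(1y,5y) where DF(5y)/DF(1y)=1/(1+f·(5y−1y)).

1 1 9577/10000
2 2 73/80
3 3 1111/1250
4 4 8831/10000
5 5 4183/5000
6 6 8181/10000
7 7 3887/5000
f(1y,5y) = ((9577/10000)/(4183/5000) − 1)/(4) = 1211/33464 ≈ 3.6188%

step 1 [1y] zero: DF = P = 9577/10000 ≈ 0.957700
step 2 [2y] bond c/1=29/400: DF=(2096179/2000000 − 29/400·(0.957700))/(1+29/400) = 73/80 ≈ 0.912500
step 3 [3y] bond c/1=1/50: DF=(47199/50000 − 1/50·(0.957700+0.912500))/(1+1/50) = 1111/1250 ≈ 0.888800
step 4 [4y] swap r/1=167/5203: DF=(1 − 167/5203·(0.957700+0.912500+0.888800))/(1+167/5203) = 8831/10000 ≈ 0.883100
step 5 [5y] swap r/1=1634/44787: DF=(1 − 1634/44787·(0.957700+0.912500+0.888800+0.883100))/(1+1634/44787) = 4183/5000 ≈ 0.836600
step 6 [6y] bond c/1=9/200: DF=(132057/125000 − 9/200·(0.957700+0.912500+0.888800+0.883100+0.836600))/(1+9/200) = 8181/10000 ≈ 0.818100
step 7 [7y] swap r/1=1113/30371: DF=(1 − 1113/30371·(0.957700+0.912500+0.888800+0.883100+0.836600+0.818100))/(1+1113/30371) = 3887/5000 ≈ 0.777400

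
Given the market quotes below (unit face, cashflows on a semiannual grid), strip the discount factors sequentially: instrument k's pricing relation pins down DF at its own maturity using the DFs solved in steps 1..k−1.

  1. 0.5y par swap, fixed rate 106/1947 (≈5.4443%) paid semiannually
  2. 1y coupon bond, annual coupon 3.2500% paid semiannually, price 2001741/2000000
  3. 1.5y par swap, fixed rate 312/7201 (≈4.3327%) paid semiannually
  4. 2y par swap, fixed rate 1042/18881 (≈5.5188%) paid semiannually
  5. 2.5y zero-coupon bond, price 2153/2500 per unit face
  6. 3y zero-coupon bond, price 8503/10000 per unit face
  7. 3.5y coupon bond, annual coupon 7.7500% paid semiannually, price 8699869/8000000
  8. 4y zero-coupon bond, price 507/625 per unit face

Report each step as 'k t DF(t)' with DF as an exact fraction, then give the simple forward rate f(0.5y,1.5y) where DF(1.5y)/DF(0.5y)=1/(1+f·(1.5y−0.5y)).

1 1/2 1947/2000
2 1 9693/10000
3 3/2 586/625
4 2 4479/5000
5 5/2 2153/2500
6 3 8503/10000
7 7/2 4211/5000
8 4 507/625
f(0.5y,1.5y) = ((1947/2000)/(586/625) − 1)/(1) = 359/9376 ≈ 3.8289%

step 1 [0.5y] swap r/2=53/1947: DF=(1 − 53/1947·(0))/(1+53/1947) = 1947/2000 ≈ 0.973500
step 2 [1y] bond c/2=13/800: DF=(2001741/2000000 − 13/800·(0.973500))/(1+13/800) = 9693/10000 ≈ 0.969300
step 3 [1.5y] swap r/2=156/7201: DF=(1 − 156/7201·(0.973500+0.969300))/(1+156/7201) = 586/625 ≈ 0.937600
step 4 [2y] swap r/2=521/18881: DF=(1 − 521/18881·(0.973500+0.969300+0.937600))/(1+521/18881) = 4479/5000 ≈ 0.895800
step 5 [2.5y] zero: DF = P = 2153/2500 ≈ 0.861200
step 6 [3y] zero: DF = P = 8503/10000 ≈ 0.850300
step 7 [3.5y] bond c/2=31/800: DF=(8699869/8000000 − 31/800·(0.973500+0.969300+0.937600+0.895800+0.861200+0.850300))/(1+31/800) = 4211/5000 ≈ 0.842200
step 8 [4y] zero: DF = P = 507/625 ≈ 0.811200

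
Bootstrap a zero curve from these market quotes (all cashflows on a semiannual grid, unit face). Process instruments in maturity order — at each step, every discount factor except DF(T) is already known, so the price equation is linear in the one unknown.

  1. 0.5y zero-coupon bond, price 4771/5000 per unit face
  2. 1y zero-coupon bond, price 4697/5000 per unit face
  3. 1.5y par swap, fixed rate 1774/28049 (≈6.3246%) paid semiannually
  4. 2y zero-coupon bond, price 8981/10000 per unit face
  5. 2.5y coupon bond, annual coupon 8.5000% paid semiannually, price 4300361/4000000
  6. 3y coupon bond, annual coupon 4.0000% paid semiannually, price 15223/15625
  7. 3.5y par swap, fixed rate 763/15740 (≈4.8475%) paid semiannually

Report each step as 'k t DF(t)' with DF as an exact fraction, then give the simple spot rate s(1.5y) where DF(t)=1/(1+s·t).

1 1/2 4771/5000
2 1 4697/5000
3 3/2 9113/10000
4 2 8981/10000
5 5/2 8803/10000
6 3 8653/10000
7 7/2 4237/5000
s(1.5y) = (1/(9113/10000) − 1)/(3/2) = 1774/27339 ≈ 6.4889%

step 1 [0.5y] zero: DF = P = 4771/5000 ≈ 0.954200
step 2 [1y] zero: DF = P = 4697/5000 ≈ 0.939400
step 3 [1.5y] swap r/2=887/28049: DF=(1 − 887/28049·(0.954200+0.939400))/(1+887/28049) = 9113/10000 ≈ 0.911300
step 4 [2y] zero: DF = P = 8981/10000 ≈ 0.898100
step 5 [2.5y] bond c/2=17/400: DF=(4300361/4000000 − 17/400·(0.954200+0.939400+0.911300+0.898100))/(1+17/400) = 8803/10000 ≈ 0.880300
step 6 [3y] bond c/2=1/50: DF=(15223/15625 − 1/50·(0.954200+0.939400+0.911300+0.898100+0.880300))/(1+1/50) = 8653/10000 ≈ 0.865300
step 7 [3.5y] swap r/2=763/31480: DF=(1 − 763/31480·(0.954200+0.939400+0.911300+0.898100+0.880300+0.865300))/(1+763/31480) = 4237/5000 ≈ 0.847400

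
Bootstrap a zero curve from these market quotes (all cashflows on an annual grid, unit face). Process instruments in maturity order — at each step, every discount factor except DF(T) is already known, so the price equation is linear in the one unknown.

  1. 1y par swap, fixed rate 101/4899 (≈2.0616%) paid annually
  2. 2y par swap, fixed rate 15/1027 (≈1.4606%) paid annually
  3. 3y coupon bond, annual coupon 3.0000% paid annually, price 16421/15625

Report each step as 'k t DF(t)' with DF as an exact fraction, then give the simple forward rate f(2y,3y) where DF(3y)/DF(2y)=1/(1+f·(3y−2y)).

1 1 4899/5000
2 2 1943/2000
3 3 1927/2000
f(2y,3y) = ((1943/2000)/(1927/2000) − 1)/(1) = 16/1927 ≈ 0.8303%

step 1 [1y] swap r/1=101/4899: DF=(1 − 101/4899·(0))/(1+101/4899) = 4899/5000 ≈ 0.979800
step 2 [2y] swap r/1=15/1027: DF=(1 − 15/1027·(0.979800))/(1+15/1027) = 1943/2000 ≈ 0.971500
step 3 [3y] bond c/1=3/100: DF=(16421/15625 − 3/100·(0.979800+0.971500))/(1+3/100) = 1927/2000 ≈ 0.963500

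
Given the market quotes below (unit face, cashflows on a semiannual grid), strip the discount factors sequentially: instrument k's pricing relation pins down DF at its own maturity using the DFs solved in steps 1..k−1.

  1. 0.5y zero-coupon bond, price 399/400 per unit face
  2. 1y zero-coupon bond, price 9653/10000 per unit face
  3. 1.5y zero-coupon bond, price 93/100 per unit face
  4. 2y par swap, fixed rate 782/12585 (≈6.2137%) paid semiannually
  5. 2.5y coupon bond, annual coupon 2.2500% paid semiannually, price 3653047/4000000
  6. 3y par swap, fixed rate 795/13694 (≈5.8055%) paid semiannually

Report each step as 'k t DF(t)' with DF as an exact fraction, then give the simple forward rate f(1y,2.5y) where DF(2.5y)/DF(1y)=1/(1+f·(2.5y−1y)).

step 1 [0.5y] zero: DF = P = 399/400 ≈ 0.997500
step 2 [1y] zero: DF = P = 9653/10000 ≈ 0.965300
step 3 [1.5y] zero: DF = P = 93/100 ≈ 0.930000
step 4 [2y] swap r/2=391/12585: DF=(1 − 391/12585·(0.997500+0.965300+0.930000))/(1+391/12585) = 8827/10000 ≈ 0.882700
step 5 [2.5y] bond c/2=9/800: DF=(3653047/4000000 − 9/800·(0.997500+0.965300+0.930000+0.882700))/(1+9/800) = 8611/10000 ≈ 0.861100
step 6 [3y] swap r/2=795/27388: DF=(1 − 795/27388·(0.997500+0.965300+0.930000+0.882700+0.861100))/(1+795/27388) = 841/1000 ≈ 0.841000

1 1/2 399/400
2 1 9653/10000
3 3/2 93/100
4 2 8827/10000
5 5/2 8611/10000
6 3 841/1000
f(1y,2.5y) = ((9653/10000)/(8611/10000) − 1)/(3/2) = 2084/25833 ≈ 8.0672%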